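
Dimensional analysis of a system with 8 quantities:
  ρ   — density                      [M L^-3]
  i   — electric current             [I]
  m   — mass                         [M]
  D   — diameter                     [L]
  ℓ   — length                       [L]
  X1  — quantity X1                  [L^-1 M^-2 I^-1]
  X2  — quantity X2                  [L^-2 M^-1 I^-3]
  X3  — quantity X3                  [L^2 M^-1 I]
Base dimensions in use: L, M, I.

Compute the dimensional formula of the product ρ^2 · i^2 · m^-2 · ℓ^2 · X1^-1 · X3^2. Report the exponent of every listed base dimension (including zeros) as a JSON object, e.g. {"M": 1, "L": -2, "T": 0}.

{"L": 1, "M": 0, "I": 5}

Exponent matrix [L,M,I] × [ρ,i,m,D,ℓ,X1,X2,X3]:
  L: [-3  0  0  1  1 -1 -2  2]
  M: [ 1  0  1  0  0 -2 -1 -1]
  I: [ 0  1  0  0  0 -1 -3  1]
  [L]: (2)·-3+(2)·0+(-2)·0+(2)·1+(-1)·-1+(2)·2 = 1
  [M]: (2)·1+(2)·0+(-2)·1+(2)·0+(-1)·-2+(2)·-1 = 0
  [I]: (2)·0+(2)·1+(-2)·0+(2)·0+(-1)·-1+(2)·1 = 5
⇒ L I^5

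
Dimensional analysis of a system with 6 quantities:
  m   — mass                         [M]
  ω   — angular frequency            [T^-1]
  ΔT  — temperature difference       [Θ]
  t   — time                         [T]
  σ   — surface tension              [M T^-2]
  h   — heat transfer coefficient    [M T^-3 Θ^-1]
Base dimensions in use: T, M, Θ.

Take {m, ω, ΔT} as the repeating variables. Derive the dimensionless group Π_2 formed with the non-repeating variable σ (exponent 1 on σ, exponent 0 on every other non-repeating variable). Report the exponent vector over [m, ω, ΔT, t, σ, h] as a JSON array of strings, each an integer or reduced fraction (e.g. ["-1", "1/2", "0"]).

Dimensional matrix (T×M×Θ by m×ω×ΔT×t×σ×h):
  T: [ 0 -1  0  1 -2 -3]
  M: [ 1  0  0  0  1  1]
  Θ: [ 0  0  1  0  0 -1]
RREF → pivots at {m,ω,ΔT} ⇒ r = 3
Repeat: m,ω,ΔT; free: t,σ,h
RREF:
  r0: [   1    0    0    0    1    1]
  r1: [   0    1    0   -1    2    3]
  r2: [   0    0    1    0    0   -1]
Fix exponent of σ at 1, t at 0, h at 0; solve each RREF row for its pivot's exponent:
  r0: exp(m) + (1)·1 = 0 ⇒ exp(m) = -1
  r1: exp(ω) + (2)·1 = 0 ⇒ exp(ω) = -2
  r2: exp(ΔT) + (0)·1 = 0 ⇒ exp(ΔT) = 0
Π_2 = m^-1 · ω^-2 · σ

["-1", "-2", "0", "0", "1", "0"]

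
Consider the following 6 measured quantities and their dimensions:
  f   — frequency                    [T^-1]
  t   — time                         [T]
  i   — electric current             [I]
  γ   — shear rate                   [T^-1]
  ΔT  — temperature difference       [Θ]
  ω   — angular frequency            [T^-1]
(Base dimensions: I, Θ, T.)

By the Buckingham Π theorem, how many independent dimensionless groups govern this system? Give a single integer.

Dimensional matrix (I×Θ×T by f×t×i×γ×ΔT×ω):
  I: [ 0  0  1  0  0  0]
  Θ: [ 0  0  0  0  1  0]
  T: [-1  1  0 -1  0 -1]
Row reduction gives pivot columns f,i,ΔT; rank = 3
n=6, r=3 ⇒ 3 dimensionless groups

3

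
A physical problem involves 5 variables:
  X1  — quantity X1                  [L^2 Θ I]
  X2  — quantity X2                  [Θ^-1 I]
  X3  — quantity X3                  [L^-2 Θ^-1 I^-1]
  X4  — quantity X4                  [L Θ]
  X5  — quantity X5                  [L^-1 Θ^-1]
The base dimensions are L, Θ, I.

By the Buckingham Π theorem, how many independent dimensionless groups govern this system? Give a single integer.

Write exponents as rows L,Θ,I / cols X1,X2,X3,X4,X5:
  L: [ 2  0 -2  1 -1]
  Θ: [ 1 -1 -1  1 -1]
  I: [ 1  1 -1  0  0]
RREF → pivots at {X1,X2} ⇒ r = 2
n=5, r=2 ⇒ 3 dimensionless groups

3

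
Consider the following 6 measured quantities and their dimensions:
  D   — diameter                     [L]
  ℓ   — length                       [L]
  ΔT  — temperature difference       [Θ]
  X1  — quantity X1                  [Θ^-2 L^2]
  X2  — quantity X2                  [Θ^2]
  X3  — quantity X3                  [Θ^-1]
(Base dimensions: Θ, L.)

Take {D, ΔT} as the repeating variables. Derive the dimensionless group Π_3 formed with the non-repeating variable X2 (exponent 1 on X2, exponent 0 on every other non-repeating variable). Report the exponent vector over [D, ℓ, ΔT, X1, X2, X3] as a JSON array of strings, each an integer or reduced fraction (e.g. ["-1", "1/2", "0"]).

Write exponents as rows Θ,L / cols D,ℓ,ΔT,X1,X2,X3:
  Θ: [ 0  0  1 -2  2 -1]
  L: [ 1  1  0  2  0  0]
Echelon form has 2 nonzero rows (pivots: D,ΔT)
Repeat: D,ΔT; free: ℓ,X1,X2,X3
RREF:
  r0: [   1    1    0    2    0    0]
  r1: [   0    0    1   -2    2   -1]
Fix exponent of X2 at 1, ℓ at 0, X1 at 0, X3 at 0; solve each RREF row for its pivot's exponent:
  r0: exp(D) + (0)·1 = 0 ⇒ exp(D) = 0
  r1: exp(ΔT) + (2)·1 = 0 ⇒ exp(ΔT) = -2
Π_3 = ΔT^-2 · X2

["0", "0", "-2", "0", "1", "0"]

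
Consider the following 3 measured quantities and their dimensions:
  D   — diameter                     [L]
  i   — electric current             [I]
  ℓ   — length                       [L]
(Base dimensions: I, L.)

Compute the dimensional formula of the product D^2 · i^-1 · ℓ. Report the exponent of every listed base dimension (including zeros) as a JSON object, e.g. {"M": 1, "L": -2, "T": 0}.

Dimensional matrix (I×L by D×i×ℓ):
  I: [ 0  1  0]
  L: [ 1  0  1]
  [I]: (2)·0+(-1)·1+(1)·0 = -1
  [L]: (2)·1+(-1)·0+(1)·1 = 3
⇒ I^-1 L^3

{"I": -1, "L": 3}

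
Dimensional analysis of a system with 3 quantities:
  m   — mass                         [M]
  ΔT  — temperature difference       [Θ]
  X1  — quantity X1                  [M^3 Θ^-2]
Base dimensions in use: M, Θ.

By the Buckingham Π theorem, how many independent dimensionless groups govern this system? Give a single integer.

Exponent matrix [M,Θ] × [m,ΔT,X1]:
  M: [ 1  0  3]
  Θ: [ 0  1 -2]
Echelon form has 2 nonzero rows (pivots: m,ΔT)
3 vars − rank 2 = 1 Π group

1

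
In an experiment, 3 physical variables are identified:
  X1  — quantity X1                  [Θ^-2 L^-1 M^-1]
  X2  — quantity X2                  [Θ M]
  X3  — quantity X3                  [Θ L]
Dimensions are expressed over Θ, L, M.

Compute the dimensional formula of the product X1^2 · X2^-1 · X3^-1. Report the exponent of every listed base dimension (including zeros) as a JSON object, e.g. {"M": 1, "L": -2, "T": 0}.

Exponent matrix [Θ,L,M] × [X1,X2,X3]:
  Θ: [-2  1  1]
  L: [-1  0  1]
  M: [-1  1  0]
  [Θ]: (2)·-2+(-1)·1+(-1)·1 = -6
  [L]: (2)·-1+(-1)·0+(-1)·1 = -3
  [M]: (2)·-1+(-1)·1+(-1)·0 = -3
⇒ Θ^-6 L^-3 M^-3

{"Θ": -6, "L": -3, "M": -3}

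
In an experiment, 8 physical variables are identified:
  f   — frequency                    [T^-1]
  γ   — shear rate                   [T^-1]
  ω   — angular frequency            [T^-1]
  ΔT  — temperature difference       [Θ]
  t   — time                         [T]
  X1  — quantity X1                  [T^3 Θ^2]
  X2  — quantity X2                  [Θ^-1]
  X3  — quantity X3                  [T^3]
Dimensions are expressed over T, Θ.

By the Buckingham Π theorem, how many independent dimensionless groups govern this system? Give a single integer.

Exponent matrix [T,Θ] × [f,γ,ω,ΔT,t,X1,X2,X3]:
  T: [-1 -1 -1  0  1  3  0  3]
  Θ: [ 0  0  0  1  0  2 -1  0]
Row reduction gives pivot columns f,ΔT; rank = 2
Π count = n − r = 8 − 2 = 6

6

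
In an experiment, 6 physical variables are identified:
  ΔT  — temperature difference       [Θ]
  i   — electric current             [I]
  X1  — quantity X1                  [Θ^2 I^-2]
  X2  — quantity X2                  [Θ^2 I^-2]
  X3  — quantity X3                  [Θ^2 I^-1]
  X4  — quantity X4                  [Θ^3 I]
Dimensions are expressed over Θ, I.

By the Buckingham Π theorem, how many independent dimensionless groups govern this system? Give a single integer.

Write exponents as rows Θ,I / cols ΔT,i,X1,X2,X3,X4:
  Θ: [ 1  0  2  2  2  3]
  I: [ 0  1 -2 -2 -1  1]
Row reduction gives pivot columns ΔT,i; rank = 2
n=6, r=2 ⇒ 4 dimensionless groups

4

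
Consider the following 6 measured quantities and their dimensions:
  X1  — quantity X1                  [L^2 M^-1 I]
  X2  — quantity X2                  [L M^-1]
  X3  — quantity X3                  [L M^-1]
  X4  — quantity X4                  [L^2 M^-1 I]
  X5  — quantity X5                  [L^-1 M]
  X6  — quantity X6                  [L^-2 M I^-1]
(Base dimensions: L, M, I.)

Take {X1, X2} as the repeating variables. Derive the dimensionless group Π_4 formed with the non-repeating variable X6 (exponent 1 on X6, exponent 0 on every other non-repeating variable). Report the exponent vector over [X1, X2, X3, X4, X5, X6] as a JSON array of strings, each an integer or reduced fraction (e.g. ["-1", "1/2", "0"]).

Write exponents as rows L,M,I / cols X1,X2,X3,X4,X5,X6:
  L: [ 2  1  1  2 -1 -2]
  M: [-1 -1 -1 -1  1  1]
  I: [ 1  0  0  1  0 -1]
RREF → pivots at {X1,X2} ⇒ r = 2
Pivot set = {X1,X2}, free = {X3,X4,X5,X6}
RREF:
  r0: [   1    0    0    1    0   -1]
  r1: [   0    1    1    0   -1    0]
  r2: [   0    0    0    0    0    0]
Fix exponent of X6 at 1, X3 at 0, X4 at 0, X5 at 0; solve each RREF row for its pivot's exponent:
  r0: exp(X1) + (-1)·1 = 0 ⇒ exp(X1) = 1
  r1: exp(X2) + (0)·1 = 0 ⇒ exp(X2) = 0
Π_4 = X1 · X6

["1", "0", "0", "0", "0", "1"]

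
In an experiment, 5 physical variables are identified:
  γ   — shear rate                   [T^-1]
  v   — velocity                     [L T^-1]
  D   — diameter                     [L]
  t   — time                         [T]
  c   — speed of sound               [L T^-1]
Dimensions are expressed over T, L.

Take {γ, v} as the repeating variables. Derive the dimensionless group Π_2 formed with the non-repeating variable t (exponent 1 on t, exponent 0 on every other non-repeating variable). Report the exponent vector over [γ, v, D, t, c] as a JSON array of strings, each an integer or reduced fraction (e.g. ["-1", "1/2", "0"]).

["1", "0", "0", "1", "0"]

Dimensional matrix (T×L by γ×v×D×t×c):
  T: [-1 -1  0  1 -1]
  L: [ 0  1  1  0  1]
Echelon form has 2 nonzero rows (pivots: γ,v)
Repeat: γ,v; free: D,t,c
RREF:
  r0: [   1    0   -1   -1    0]
  r1: [   0    1    1    0    1]
Fix exponent of t at 1, D at 0, c at 0; solve each RREF row for its pivot's exponent:
  r0: exp(γ) + (-1)·1 = 0 ⇒ exp(γ) = 1
  r1: exp(v) + (0)·1 = 0 ⇒ exp(v) = 0
Π_2 = γ · t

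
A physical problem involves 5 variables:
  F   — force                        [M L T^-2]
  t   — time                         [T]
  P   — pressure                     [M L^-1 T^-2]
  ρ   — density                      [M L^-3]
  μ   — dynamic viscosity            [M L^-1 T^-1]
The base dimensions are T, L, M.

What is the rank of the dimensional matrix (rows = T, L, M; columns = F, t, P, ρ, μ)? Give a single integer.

Exponent matrix [T,L,M] × [F,t,P,ρ,μ]:
  T: [-2  1 -2  0 -1]
  L: [ 1  0 -1 -3 -1]
  M: [ 1  0  1  1  1]
Echelon form has 3 nonzero rows (pivots: F,t,P)

3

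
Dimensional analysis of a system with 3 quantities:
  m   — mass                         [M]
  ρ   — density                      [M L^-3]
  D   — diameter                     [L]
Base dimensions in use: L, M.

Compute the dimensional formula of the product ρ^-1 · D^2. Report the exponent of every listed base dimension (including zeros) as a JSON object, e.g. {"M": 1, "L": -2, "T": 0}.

Dimensional matrix (L×M by m×ρ×D):
  L: [ 0 -3  1]
  M: [ 1  1  0]
  [L]: (-1)·-3+(2)·1 = 5
  [M]: (-1)·1+(2)·0 = -1
⇒ L^5 M^-1

{"L": 5, "M": -1}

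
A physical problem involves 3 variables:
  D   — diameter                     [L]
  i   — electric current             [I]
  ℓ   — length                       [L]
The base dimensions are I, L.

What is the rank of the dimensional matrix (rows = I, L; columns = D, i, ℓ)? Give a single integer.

2

Dimensional matrix (I×L by D×i×ℓ):
  I: [ 0  1  0]
  L: [ 1  0  1]
RREF → pivots at {D,i} ⇒ r = 2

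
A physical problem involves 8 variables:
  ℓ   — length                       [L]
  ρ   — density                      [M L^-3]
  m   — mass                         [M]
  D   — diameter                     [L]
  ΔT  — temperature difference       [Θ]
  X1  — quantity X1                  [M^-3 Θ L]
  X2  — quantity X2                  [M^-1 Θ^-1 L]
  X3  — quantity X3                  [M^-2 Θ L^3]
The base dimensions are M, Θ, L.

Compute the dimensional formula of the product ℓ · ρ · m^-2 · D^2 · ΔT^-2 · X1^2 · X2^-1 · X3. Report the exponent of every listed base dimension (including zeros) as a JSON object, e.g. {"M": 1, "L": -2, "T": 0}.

Exponent matrix [M,Θ,L] × [ℓ,ρ,m,D,ΔT,X1,X2,X3]:
  M: [ 0  1  1  0  0 -3 -1 -2]
  Θ: [ 0  0  0  0  1  1 -1  1]
  L: [ 1 -3  0  1  0  1  1  3]
  [M]: (1)·0+(1)·1+(-2)·1+(2)·0+(-2)·0+(2)·-3+(-1)·-1+(1)·-2 = -8
  [Θ]: (1)·0+(1)·0+(-2)·0+(2)·0+(-2)·1+(2)·1+(-1)·-1+(1)·1 = 2
  [L]: (1)·1+(1)·-3+(-2)·0+(2)·1+(-2)·0+(2)·1+(-1)·1+(1)·3 = 4
⇒ M^-8 Θ^2 L^4

{"M": -8, "Θ": 2, "L": 4}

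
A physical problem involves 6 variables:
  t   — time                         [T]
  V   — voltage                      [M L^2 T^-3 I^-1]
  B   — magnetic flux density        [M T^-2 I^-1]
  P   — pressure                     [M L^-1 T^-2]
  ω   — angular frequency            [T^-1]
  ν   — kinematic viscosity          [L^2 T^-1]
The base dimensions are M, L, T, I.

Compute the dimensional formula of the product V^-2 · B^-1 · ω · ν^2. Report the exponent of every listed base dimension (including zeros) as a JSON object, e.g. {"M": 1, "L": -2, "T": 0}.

{"M": -3, "L": 0, "T": 5, "I": 3}

Write exponents as rows M,L,T,I / cols t,V,B,P,ω,ν:
  M: [ 0  1  1  1  0  0]
  L: [ 0  2  0 -1  0  2]
  T: [ 1 -3 -2 -2 -1 -1]
  I: [ 0 -1 -1  0  0  0]
  [M]: (-2)·1+(-1)·1+(1)·0+(2)·0 = -3
  [L]: (-2)·2+(-1)·0+(1)·0+(2)·2 = 0
  [T]: (-2)·-3+(-1)·-2+(1)·-1+(2)·-1 = 5
  [I]: (-2)·-1+(-1)·-1+(1)·0+(2)·0 = 3
⇒ M^-3 T^5 I^3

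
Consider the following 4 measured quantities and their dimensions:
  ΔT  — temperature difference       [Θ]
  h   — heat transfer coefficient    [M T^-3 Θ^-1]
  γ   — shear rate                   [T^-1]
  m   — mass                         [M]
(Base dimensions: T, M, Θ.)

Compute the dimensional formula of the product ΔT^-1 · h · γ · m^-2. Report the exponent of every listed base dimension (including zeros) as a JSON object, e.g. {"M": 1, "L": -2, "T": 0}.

Write exponents as rows T,M,Θ / cols ΔT,h,γ,m:
  T: [ 0 -3 -1  0]
  M: [ 0  1  0  1]
  Θ: [ 1 -1  0  0]
  [T]: (-1)·0+(1)·-3+(1)·-1+(-2)·0 = -4
  [M]: (-1)·0+(1)·1+(1)·0+(-2)·1 = -1
  [Θ]: (-1)·1+(1)·-1+(1)·0+(-2)·0 = -2
⇒ T^-4 M^-1 Θ^-2

{"T": -4, "M": -1, "Θ": -2}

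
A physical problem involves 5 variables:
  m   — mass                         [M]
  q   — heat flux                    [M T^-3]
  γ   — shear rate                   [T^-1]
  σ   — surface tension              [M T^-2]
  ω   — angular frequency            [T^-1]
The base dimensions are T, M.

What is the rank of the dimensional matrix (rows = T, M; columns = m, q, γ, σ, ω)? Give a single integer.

Dimensional matrix (T×M by m×q×γ×σ×ω):
  T: [ 0 -3 -1 -2 -1]
  M: [ 1  1  0  1  0]
RREF → pivots at {m,q} ⇒ r = 2

2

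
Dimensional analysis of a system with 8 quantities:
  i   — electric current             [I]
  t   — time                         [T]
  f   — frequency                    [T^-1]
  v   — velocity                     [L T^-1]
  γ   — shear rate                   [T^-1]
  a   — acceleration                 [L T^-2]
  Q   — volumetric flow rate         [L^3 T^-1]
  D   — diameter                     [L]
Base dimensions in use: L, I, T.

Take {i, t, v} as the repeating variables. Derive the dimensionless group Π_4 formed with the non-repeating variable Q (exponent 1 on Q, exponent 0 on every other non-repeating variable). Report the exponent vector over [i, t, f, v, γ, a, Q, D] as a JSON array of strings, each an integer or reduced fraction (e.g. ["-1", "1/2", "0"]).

["0", "-2", "0", "-3", "0", "0", "1", "0"]

Dimensional matrix (L×I×T by i×t×f×v×γ×a×Q×D):
  L: [ 0  0  0  1  0  1  3  1]
  I: [ 1  0  0  0  0  0  0  0]
  T: [ 0  1 -1 -1 -1 -2 -1  0]
Row reduction gives pivot columns i,t,v; rank = 3
Repeat: i,t,v; free: f,γ,a,Q,D
RREF:
  r0: [   1    0    0    0    0    0    0    0]
  r1: [   0    1   -1    0   -1   -1    2    1]
  r2: [   0    0    0    1    0    1    3    1]
Fix exponent of Q at 1, f at 0, γ at 0, a at 0, D at 0; solve each RREF row for its pivot's exponent:
  r0: exp(i) + (0)·1 = 0 ⇒ exp(i) = 0
  r1: exp(t) + (2)·1 = 0 ⇒ exp(t) = -2
  r2: exp(v) + (3)·1 = 0 ⇒ exp(v) = -3
Π_4 = t^-2 · v^-3 · Q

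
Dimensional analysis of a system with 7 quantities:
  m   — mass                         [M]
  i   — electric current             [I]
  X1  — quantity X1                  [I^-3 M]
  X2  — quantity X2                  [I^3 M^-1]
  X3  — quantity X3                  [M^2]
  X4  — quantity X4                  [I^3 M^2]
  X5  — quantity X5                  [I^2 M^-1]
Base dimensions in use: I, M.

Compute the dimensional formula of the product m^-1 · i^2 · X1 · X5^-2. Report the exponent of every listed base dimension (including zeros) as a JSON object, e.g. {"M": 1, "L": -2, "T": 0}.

Dimensional matrix (I×M by m×i×X1×X2×X3×X4×X5):
  I: [ 0  1 -3  3  0  3  2]
  M: [ 1  0  1 -1  2  2 -1]
  [I]: (-1)·0+(2)·1+(1)·-3+(-2)·2 = -5
  [M]: (-1)·1+(2)·0+(1)·1+(-2)·-1 = 2
⇒ I^-5 M^2

{"I": -5, "M": 2}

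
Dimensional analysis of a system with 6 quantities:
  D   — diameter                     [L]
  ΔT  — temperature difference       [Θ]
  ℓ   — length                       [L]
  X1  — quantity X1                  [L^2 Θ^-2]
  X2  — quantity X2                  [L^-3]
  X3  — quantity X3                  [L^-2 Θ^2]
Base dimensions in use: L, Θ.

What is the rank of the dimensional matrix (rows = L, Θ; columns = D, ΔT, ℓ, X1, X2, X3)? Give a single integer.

2

Exponent matrix [L,Θ] × [D,ΔT,ℓ,X1,X2,X3]:
  L: [ 1  0  1  2 -3 -2]
  Θ: [ 0  1  0 -2  0  2]
Row reduction gives pivot columns D,ΔT; rank = 2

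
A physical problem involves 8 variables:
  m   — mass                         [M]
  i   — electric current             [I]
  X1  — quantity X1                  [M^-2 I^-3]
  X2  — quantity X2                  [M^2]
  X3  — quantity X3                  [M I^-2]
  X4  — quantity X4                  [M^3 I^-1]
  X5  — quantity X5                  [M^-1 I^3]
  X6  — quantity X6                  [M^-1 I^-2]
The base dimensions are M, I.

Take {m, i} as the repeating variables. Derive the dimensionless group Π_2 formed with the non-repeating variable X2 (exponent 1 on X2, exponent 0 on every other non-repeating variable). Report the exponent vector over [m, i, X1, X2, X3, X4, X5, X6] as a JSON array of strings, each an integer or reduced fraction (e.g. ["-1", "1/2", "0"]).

["-2", "0", "0", "1", "0", "0", "0", "0"]

Exponent matrix [M,I] × [m,i,X1,X2,X3,X4,X5,X6]:
  M: [ 1  0 -2  2  1  3 -1 -1]
  I: [ 0  1 -3  0 -2 -1  3 -2]
Row reduction gives pivot columns m,i; rank = 2
Pivot set = {m,i}, free = {X1,X2,X3,X4,X5,X6}
RREF:
  r0: [   1    0   -2    2    1    3   -1   -1]
  r1: [   0    1   -3    0   -2   -1    3   -2]
Fix exponent of X2 at 1, X1 at 0, X3 at 0, X4 at 0, X5 at 0, X6 at 0; solve each RREF row for its pivot's exponent:
  r0: exp(m) + (2)·1 = 0 ⇒ exp(m) = -2
  r1: exp(i) + (0)·1 = 0 ⇒ exp(i) = 0
Π_2 = m^-2 · X2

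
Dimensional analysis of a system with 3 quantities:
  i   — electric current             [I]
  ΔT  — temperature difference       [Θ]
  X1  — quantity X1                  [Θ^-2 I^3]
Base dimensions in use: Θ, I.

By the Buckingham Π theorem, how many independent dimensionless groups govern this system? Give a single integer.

Write exponents as rows Θ,I / cols i,ΔT,X1:
  Θ: [ 0  1 -2]
  I: [ 1  0  3]
RREF → pivots at {i,ΔT} ⇒ r = 2
Π count = n − r = 3 − 2 = 1

1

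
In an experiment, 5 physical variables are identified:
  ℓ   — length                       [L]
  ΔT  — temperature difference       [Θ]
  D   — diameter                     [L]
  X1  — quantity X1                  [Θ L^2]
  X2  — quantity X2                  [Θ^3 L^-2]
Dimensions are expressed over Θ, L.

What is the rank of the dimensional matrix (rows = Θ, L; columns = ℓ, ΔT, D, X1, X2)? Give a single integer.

2

Dimensional matrix (Θ×L by ℓ×ΔT×D×X1×X2):
  Θ: [ 0  1  0  1  3]
  L: [ 1  0  1  2 -2]
RREF → pivots at {ℓ,ΔT} ⇒ r = 2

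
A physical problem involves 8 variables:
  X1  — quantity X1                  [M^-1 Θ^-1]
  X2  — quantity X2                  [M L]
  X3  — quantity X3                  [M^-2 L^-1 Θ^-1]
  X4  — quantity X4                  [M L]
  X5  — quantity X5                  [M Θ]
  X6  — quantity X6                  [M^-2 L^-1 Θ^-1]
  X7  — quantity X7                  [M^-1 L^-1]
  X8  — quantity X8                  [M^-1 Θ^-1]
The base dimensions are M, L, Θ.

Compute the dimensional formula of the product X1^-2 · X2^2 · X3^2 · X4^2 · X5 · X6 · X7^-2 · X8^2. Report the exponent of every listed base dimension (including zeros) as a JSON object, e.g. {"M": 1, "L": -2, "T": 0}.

Exponent matrix [M,L,Θ] × [X1,X2,X3,X4,X5,X6,X7,X8]:
  M: [-1  1 -2  1  1 -2 -1 -1]
  L: [ 0  1 -1  1  0 -1 -1  0]
  Θ: [-1  0 -1  0  1 -1  0 -1]
  [M]: (-2)·-1+(2)·1+(2)·-2+(2)·1+(1)·1+(1)·-2+(-2)·-1+(2)·-1 = 1
  [L]: (-2)·0+(2)·1+(2)·-1+(2)·1+(1)·0+(1)·-1+(-2)·-1+(2)·0 = 3
  [Θ]: (-2)·-1+(2)·0+(2)·-1+(2)·0+(1)·1+(1)·-1+(-2)·0+(2)·-1 = -2
⇒ M L^3 Θ^-2

{"M": 1, "L": 3, "Θ": -2}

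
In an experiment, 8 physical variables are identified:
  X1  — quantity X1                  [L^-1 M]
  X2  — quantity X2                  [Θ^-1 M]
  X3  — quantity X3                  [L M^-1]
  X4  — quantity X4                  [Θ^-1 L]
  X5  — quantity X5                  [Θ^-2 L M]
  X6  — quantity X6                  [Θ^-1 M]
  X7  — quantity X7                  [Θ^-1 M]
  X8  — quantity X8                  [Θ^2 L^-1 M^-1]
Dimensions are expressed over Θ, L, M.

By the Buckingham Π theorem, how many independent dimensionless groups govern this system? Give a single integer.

Write exponents as rows Θ,L,M / cols X1,X2,X3,X4,X5,X6,X7,X8:
  Θ: [ 0 -1  0 -1 -2 -1 -1  2]
  L: [-1  0  1  1  1  0  0 -1]
  M: [ 1  1 -1  0  1  1  1 -1]
Row reduction gives pivot columns X1,X2; rank = 2
8 vars − rank 2 = 6 Π groups

6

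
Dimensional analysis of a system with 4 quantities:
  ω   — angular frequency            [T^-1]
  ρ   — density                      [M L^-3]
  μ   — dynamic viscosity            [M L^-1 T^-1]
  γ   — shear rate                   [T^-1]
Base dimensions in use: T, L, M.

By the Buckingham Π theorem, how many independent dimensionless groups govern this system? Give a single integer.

1

Write exponents as rows T,L,M / cols ω,ρ,μ,γ:
  T: [-1  0 -1 -1]
  L: [ 0 -3 -1  0]
  M: [ 0  1  1  0]
Row reduction gives pivot columns ω,ρ,μ; rank = 3
4 vars − rank 3 = 1 Π group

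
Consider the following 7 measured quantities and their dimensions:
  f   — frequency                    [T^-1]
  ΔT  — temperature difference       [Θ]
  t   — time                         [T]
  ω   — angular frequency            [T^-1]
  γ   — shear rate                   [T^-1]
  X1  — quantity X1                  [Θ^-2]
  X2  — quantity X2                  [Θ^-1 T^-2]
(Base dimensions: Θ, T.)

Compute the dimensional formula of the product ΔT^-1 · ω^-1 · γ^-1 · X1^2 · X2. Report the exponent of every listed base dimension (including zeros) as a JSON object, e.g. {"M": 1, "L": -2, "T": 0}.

{"Θ": -6, "T": 0}

Dimensional matrix (Θ×T by f×ΔT×t×ω×γ×X1×X2):
  Θ: [ 0  1  0  0  0 -2 -1]
  T: [-1  0  1 -1 -1  0 -2]
  [Θ]: (-1)·1+(-1)·0+(-1)·0+(2)·-2+(1)·-1 = -6
  [T]: (-1)·0+(-1)·-1+(-1)·-1+(2)·0+(1)·-2 = 0
⇒ Θ^-6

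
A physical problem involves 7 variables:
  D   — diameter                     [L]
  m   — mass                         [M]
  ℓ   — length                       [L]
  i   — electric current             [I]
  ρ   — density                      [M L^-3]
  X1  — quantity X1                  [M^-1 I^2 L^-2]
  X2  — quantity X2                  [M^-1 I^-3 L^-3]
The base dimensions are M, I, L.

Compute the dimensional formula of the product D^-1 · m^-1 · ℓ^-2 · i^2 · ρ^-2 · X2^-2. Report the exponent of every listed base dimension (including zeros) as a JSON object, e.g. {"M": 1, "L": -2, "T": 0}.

Exponent matrix [M,I,L] × [D,m,ℓ,i,ρ,X1,X2]:
  M: [ 0  1  0  0  1 -1 -1]
  I: [ 0  0  0  1  0  2 -3]
  L: [ 1  0  1  0 -3 -2 -3]
  [M]: (-1)·0+(-1)·1+(-2)·0+(2)·0+(-2)·1+(-2)·-1 = -1
  [I]: (-1)·0+(-1)·0+(-2)·0+(2)·1+(-2)·0+(-2)·-3 = 8
  [L]: (-1)·1+(-1)·0+(-2)·1+(2)·0+(-2)·-3+(-2)·-3 = 9
⇒ M^-1 I^8 L^9

{"M": -1, "I": 8, "L": 9}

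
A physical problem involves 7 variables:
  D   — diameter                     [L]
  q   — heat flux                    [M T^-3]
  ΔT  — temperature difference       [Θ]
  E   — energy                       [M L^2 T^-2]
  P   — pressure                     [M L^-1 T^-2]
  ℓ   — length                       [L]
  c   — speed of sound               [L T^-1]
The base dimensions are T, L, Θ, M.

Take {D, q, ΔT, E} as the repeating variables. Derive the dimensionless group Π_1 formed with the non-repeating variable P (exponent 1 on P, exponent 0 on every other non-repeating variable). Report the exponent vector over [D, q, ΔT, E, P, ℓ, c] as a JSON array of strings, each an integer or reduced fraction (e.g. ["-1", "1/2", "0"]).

["3", "0", "0", "-1", "1", "0", "0"]

Write exponents as rows T,L,Θ,M / cols D,q,ΔT,E,P,ℓ,c:
  T: [ 0 -3  0 -2 -2  0 -1]
  L: [ 1  0  0  2 -1  1  1]
  Θ: [ 0  0  1  0  0  0  0]
  M: [ 0  1  0  1  1  0  0]
Row reduction gives pivot columns D,q,ΔT,E; rank = 4
Pivot set = {D,q,ΔT,E}, free = {P,ℓ,c}
RREF:
  r0: [   1    0    0    0   -3    1    3]
  r1: [   0    1    0    0    0    0    1]
  r2: [   0    0    1    0    0    0    0]
  r3: [   0    0    0    1    1    0   -1]
Fix exponent of P at 1, ℓ at 0, c at 0; solve each RREF row for its pivot's exponent:
  r0: exp(D) + (-3)·1 = 0 ⇒ exp(D) = 3
  r1: exp(q) + (0)·1 = 0 ⇒ exp(q) = 0
  r2: exp(ΔT) + (0)·1 = 0 ⇒ exp(ΔT) = 0
  r3: exp(E) + (1)·1 = 0 ⇒ exp(E) = -1
Π_1 = D^3 · E^-1 · P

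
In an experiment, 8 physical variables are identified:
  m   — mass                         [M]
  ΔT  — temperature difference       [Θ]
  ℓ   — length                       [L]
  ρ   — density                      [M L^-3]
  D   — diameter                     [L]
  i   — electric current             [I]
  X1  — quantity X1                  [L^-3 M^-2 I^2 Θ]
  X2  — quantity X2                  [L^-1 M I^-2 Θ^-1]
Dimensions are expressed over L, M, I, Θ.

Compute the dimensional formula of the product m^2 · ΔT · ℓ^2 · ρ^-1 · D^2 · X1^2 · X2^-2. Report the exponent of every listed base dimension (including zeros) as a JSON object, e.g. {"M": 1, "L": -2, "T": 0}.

{"L": 3, "M": -5, "I": 8, "Θ": 5}

Dimensional matrix (L×M×I×Θ by m×ΔT×ℓ×ρ×D×i×X1×X2):
  L: [ 0  0  1 -3  1  0 -3 -1]
  M: [ 1  0  0  1  0  0 -2  1]
  I: [ 0  0  0  0  0  1  2 -2]
  Θ: [ 0  1  0  0  0  0  1 -1]
  [L]: (2)·0+(1)·0+(2)·1+(-1)·-3+(2)·1+(2)·-3+(-2)·-1 = 3
  [M]: (2)·1+(1)·0+(2)·0+(-1)·1+(2)·0+(2)·-2+(-2)·1 = -5
  [I]: (2)·0+(1)·0+(2)·0+(-1)·0+(2)·0+(2)·2+(-2)·-2 = 8
  [Θ]: (2)·0+(1)·1+(2)·0+(-1)·0+(2)·0+(2)·1+(-2)·-1 = 5
⇒ L^3 M^-5 I^8 Θ^5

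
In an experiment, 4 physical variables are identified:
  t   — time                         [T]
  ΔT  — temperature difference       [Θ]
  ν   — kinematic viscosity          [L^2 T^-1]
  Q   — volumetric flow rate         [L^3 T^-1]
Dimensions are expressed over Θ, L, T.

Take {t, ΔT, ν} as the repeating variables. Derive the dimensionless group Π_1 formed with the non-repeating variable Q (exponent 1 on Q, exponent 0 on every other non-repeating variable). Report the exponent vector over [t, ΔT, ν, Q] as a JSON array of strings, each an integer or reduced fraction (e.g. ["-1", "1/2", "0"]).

["-1/2", "0", "-3/2", "1"]

Write exponents as rows Θ,L,T / cols t,ΔT,ν,Q:
  Θ: [ 0  1  0  0]
  L: [ 0  0  2  3]
  T: [ 1  0 -1 -1]
RREF → pivots at {t,ΔT,ν} ⇒ r = 3
Pivot set = {t,ΔT,ν}, free = {Q}
RREF:
  r0: [   1    0    0  1/2]
  r1: [   0    1    0    0]
  r2: [   0    0    1  3/2]
Fix exponent of Q at 1; solve each RREF row for its pivot's exponent:
  r0: exp(t) + (1/2)·1 = 0 ⇒ exp(t) = -1/2
  r1: exp(ΔT) + (0)·1 = 0 ⇒ exp(ΔT) = 0
  r2: exp(ν) + (3/2)·1 = 0 ⇒ exp(ν) = -3/2
Π_1 = t^(-1/2) · ν^(-3/2) · Q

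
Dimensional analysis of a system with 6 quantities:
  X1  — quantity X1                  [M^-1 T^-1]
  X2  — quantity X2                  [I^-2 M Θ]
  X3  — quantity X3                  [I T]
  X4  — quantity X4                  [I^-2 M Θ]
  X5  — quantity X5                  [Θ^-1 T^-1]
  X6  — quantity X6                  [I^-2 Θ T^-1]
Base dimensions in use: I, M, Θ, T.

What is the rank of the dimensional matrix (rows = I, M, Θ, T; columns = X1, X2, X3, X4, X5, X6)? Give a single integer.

Dimensional matrix (I×M×Θ×T by X1×X2×X3×X4×X5×X6):
  I: [ 0 -2  1 -2  0 -2]
  M: [-1  1  0  1  0  0]
  Θ: [ 0  1  0  1 -1  1]
  T: [-1  0  1  0 -1 -1]
Row reduction gives pivot columns X1,X2,X3; rank = 3

3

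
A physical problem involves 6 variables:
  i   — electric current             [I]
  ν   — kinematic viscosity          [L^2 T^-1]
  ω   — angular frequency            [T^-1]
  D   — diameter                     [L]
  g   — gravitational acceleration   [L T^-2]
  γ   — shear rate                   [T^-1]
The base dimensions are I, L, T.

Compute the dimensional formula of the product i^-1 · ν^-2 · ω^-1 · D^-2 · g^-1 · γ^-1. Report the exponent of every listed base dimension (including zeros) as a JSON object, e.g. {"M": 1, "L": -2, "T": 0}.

{"I": -1, "L": -7, "T": 6}

Exponent matrix [I,L,T] × [i,ν,ω,D,g,γ]:
  I: [ 1  0  0  0  0  0]
  L: [ 0  2  0  1  1  0]
  T: [ 0 -1 -1  0 -2 -1]
  [I]: (-1)·1+(-2)·0+(-1)·0+(-2)·0+(-1)·0+(-1)·0 = -1
  [L]: (-1)·0+(-2)·2+(-1)·0+(-2)·1+(-1)·1+(-1)·0 = -7
  [T]: (-1)·0+(-2)·-1+(-1)·-1+(-2)·0+(-1)·-2+(-1)·-1 = 6
⇒ I^-1 L^-7 T^6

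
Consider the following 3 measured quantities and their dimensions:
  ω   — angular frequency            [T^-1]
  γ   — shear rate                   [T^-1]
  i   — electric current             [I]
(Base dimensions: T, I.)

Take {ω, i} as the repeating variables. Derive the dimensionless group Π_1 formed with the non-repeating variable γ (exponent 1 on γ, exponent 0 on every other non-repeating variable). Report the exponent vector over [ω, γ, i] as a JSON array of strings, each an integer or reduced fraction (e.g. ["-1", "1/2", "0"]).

["-1", "1", "0"]

Dimensional matrix (T×I by ω×γ×i):
  T: [-1 -1  0]
  I: [ 0  0  1]
Echelon form has 2 nonzero rows (pivots: ω,i)
Pivot set = {ω,i}, free = {γ}
RREF:
  r0: [   1    1    0]
  r1: [   0    0    1]
Fix exponent of γ at 1; solve each RREF row for its pivot's exponent:
  r0: exp(ω) + (1)·1 = 0 ⇒ exp(ω) = -1
  r1: exp(i) + (0)·1 = 0 ⇒ exp(i) = 0
Π_1 = ω^-1 · γ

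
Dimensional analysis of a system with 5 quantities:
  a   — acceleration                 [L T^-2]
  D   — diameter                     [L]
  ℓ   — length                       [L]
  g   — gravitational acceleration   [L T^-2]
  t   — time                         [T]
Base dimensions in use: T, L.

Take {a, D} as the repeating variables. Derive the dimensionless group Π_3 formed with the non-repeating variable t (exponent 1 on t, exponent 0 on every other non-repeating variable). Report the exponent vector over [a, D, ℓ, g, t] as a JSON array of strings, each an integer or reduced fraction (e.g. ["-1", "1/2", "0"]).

Write exponents as rows T,L / cols a,D,ℓ,g,t:
  T: [-2  0  0 -2  1]
  L: [ 1  1  1  1  0]
RREF → pivots at {a,D} ⇒ r = 2
Repeat: a,D; free: ℓ,g,t
RREF:
  r0: [   1    0    0    1 -1/2]
  r1: [   0    1    1    0  1/2]
Fix exponent of t at 1, ℓ at 0, g at 0; solve each RREF row for its pivot's exponent:
  r0: exp(a) + (-1/2)·1 = 0 ⇒ exp(a) = 1/2
  r1: exp(D) + (1/2)·1 = 0 ⇒ exp(D) = -1/2
Π_3 = a^(1/2) · D^(-1/2) · t

["1/2", "-1/2", "0", "0", "1"]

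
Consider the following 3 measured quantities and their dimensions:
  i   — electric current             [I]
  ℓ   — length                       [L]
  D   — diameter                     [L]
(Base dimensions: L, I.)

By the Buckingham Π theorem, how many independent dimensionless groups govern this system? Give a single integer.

Dimensional matrix (L×I by i×ℓ×D):
  L: [ 0  1  1]
  I: [ 1  0  0]
Echelon form has 2 nonzero rows (pivots: i,ℓ)
n=3, r=2 ⇒ 1 dimensionless group

1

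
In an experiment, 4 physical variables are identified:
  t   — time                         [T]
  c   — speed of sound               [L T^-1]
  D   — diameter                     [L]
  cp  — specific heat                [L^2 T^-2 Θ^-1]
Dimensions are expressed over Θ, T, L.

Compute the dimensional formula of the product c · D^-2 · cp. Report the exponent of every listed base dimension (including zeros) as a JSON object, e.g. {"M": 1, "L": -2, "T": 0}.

{"Θ": -1, "T": -3, "L": 1}

Dimensional matrix (Θ×T×L by t×c×D×cp):
  Θ: [ 0  0  0 -1]
  T: [ 1 -1  0 -2]
  L: [ 0  1  1  2]
  [Θ]: (1)·0+(-2)·0+(1)·-1 = -1
  [T]: (1)·-1+(-2)·0+(1)·-2 = -3
  [L]: (1)·1+(-2)·1+(1)·2 = 1
⇒ Θ^-1 T^-3 L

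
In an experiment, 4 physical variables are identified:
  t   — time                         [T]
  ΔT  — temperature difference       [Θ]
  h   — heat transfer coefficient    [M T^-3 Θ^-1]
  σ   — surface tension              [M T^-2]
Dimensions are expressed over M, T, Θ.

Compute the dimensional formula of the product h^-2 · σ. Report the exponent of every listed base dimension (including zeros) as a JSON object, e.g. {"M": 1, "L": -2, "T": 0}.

Exponent matrix [M,T,Θ] × [t,ΔT,h,σ]:
  M: [ 0  0  1  1]
  T: [ 1  0 -3 -2]
  Θ: [ 0  1 -1  0]
  [M]: (-2)·1+(1)·1 = -1
  [T]: (-2)·-3+(1)·-2 = 4
  [Θ]: (-2)·-1+(1)·0 = 2
⇒ M^-1 T^4 Θ^2

{"M": -1, "T": 4, "Θ": 2}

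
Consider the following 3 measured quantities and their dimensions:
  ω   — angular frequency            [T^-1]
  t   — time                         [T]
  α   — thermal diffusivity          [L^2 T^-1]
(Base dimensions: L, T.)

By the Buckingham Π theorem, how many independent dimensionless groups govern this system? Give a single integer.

Dimensional matrix (L×T by ω×t×α):
  L: [ 0  0  2]
  T: [-1  1 -1]
RREF → pivots at {ω,α} ⇒ r = 2
3 vars − rank 2 = 1 Π group

1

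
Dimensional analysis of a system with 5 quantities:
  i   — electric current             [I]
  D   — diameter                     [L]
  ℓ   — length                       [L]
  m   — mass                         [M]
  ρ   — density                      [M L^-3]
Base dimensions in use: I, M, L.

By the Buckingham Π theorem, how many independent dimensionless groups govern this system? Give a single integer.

2

Exponent matrix [I,M,L] × [i,D,ℓ,m,ρ]:
  I: [ 1  0  0  0  0]
  M: [ 0  0  0  1  1]
  L: [ 0  1  1  0 -3]
Row reduction gives pivot columns i,D,m; rank = 3
5 vars − rank 3 = 2 Π groups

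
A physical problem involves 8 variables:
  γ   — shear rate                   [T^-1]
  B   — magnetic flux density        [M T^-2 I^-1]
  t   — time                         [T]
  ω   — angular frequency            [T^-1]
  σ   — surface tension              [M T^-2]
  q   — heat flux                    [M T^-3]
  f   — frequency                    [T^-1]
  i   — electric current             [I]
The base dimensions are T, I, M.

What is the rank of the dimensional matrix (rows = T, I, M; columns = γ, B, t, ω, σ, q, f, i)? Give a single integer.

3

Exponent matrix [T,I,M] × [γ,B,t,ω,σ,q,f,i]:
  T: [-1 -2  1 -1 -2 -3 -1  0]
  I: [ 0 -1  0  0  0  0  0  1]
  M: [ 0  1  0  0  1  1  0  0]
RREF → pivots at {γ,B,σ} ⇒ r = 3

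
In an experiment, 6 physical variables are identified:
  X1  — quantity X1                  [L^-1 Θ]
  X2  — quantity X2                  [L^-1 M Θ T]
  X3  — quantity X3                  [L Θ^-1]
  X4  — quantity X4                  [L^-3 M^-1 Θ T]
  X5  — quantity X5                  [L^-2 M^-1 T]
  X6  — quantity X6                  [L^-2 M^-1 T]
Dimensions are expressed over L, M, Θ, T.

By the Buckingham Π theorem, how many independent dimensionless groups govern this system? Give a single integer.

Exponent matrix [L,M,Θ,T] × [X1,X2,X3,X4,X5,X6]:
  L: [-1 -1  1 -3 -2 -2]
  M: [ 0  1  0 -1 -1 -1]
  Θ: [ 1  1 -1  1  0  0]
  T: [ 0  1  0  1  1  1]
RREF → pivots at {X1,X2,X4} ⇒ r = 3
n=6, r=3 ⇒ 3 dimensionless groups

3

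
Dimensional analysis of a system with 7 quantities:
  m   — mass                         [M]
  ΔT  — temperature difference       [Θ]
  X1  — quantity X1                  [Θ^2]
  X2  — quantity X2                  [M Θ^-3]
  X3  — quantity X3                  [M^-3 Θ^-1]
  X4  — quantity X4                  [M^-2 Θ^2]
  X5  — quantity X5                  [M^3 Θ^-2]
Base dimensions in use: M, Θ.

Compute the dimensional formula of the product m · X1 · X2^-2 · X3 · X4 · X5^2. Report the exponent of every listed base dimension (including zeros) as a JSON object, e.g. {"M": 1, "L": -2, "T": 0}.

{"M": 0, "Θ": 5}

Write exponents as rows M,Θ / cols m,ΔT,X1,X2,X3,X4,X5:
  M: [ 1  0  0  1 -3 -2  3]
  Θ: [ 0  1  2 -3 -1  2 -2]
  [M]: (1)·1+(1)·0+(-2)·1+(1)·-3+(1)·-2+(2)·3 = 0
  [Θ]: (1)·0+(1)·2+(-2)·-3+(1)·-1+(1)·2+(2)·-2 = 5
⇒ Θ^5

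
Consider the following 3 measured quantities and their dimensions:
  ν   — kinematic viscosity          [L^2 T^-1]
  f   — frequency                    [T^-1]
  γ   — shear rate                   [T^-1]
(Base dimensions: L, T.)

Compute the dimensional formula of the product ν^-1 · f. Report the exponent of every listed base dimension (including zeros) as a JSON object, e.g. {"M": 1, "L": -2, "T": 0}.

{"L": -2, "T": 0}

Exponent matrix [L,T] × [ν,f,γ]:
  L: [ 2  0  0]
  T: [-1 -1 -1]
  [L]: (-1)·2+(1)·0 = -2
  [T]: (-1)·-1+(1)·-1 = 0
⇒ L^-2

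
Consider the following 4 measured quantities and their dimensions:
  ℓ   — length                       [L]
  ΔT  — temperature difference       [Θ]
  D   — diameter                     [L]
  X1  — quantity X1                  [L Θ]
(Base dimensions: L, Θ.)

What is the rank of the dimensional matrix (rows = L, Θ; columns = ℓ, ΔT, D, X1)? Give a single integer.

2

Dimensional matrix (L×Θ by ℓ×ΔT×D×X1):
  L: [ 1  0  1  1]
  Θ: [ 0  1  0  1]
RREF → pivots at {ℓ,ΔT} ⇒ r = 2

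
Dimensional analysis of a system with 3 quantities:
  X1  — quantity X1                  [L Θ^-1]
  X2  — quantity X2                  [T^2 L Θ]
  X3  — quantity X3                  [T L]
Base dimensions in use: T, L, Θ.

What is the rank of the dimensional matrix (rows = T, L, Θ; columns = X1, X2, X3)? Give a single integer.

2

Write exponents as rows T,L,Θ / cols X1,X2,X3:
  T: [ 0  2  1]
  L: [ 1  1  1]
  Θ: [-1  1  0]
Echelon form has 2 nonzero rows (pivots: X1,X2)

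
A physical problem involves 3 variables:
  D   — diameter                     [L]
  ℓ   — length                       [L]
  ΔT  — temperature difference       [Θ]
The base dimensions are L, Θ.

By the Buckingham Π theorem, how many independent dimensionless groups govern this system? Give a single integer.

1

Dimensional matrix (L×Θ by D×ℓ×ΔT):
  L: [ 1  1  0]
  Θ: [ 0  0  1]
RREF → pivots at {D,ΔT} ⇒ r = 2
n=3, r=2 ⇒ 1 dimensionless group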